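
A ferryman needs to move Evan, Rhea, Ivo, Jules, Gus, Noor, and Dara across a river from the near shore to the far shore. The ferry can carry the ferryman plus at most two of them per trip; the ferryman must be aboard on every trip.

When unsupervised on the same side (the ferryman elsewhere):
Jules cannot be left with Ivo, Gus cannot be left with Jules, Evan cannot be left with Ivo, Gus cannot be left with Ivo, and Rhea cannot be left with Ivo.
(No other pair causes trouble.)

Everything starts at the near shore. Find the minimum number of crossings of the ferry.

11

Counting alone: the ferryman can take at most 2 across per trip to the far shore, so moving all 7 needs at least 4 loaded trips out, with a return between consecutive ones — at least 7 crossings.
The safety rule pushes this higher. Following every safe sequence of crossings, the most of the 7 that can be at the far shore as the ferry arrives there on crossings 7, 9 is 5, 6 respectively — never all 7.
So no plan with fewer than 11 crossings exists, and this one achieves 11:
1. Ferryman goes to the far shore with Ivo and Jules.
2. Ferryman goes back to the near shore with Ivo.
3. Ferryman goes to the far shore with Evan and Ivo.
4. Ferryman goes back to the near shore with Ivo.
5. Ferryman goes to the far shore with Ivo and Rhea.
6. Ferryman goes back to the near shore with Ivo.
7. Ferryman goes to the far shore with Ivo and Noor.
8. Ferryman goes back to the near shore with Ivo.
9. Ferryman goes to the far shore with Dara and Ivo.
10. Ferryman goes back to the near shore with Ivo.
11. Ferryman goes to the far shore with Gus and Ivo.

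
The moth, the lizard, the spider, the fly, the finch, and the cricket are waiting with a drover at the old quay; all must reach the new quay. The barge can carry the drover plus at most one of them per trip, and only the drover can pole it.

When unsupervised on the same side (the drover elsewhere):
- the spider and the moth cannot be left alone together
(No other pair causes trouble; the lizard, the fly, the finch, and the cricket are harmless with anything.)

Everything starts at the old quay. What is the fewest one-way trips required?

Counting alone: the drover can take at most 1 across per trip to the new quay, so moving all 6 needs at least 6 loaded trips out, with a return between consecutive ones — at least 11 crossings.
The plan below uses exactly 11 crossings, so it is optimal:
1. Drover goes to the new quay with the moth.  [the old quay: the cricket, the finch, the fly, the lizard, the spider | the new quay: the moth]
2. Drover goes back to the old quay alone.  [the old quay: the cricket, the finch, the fly, the lizard, the spider | the new quay: the moth]
3. Drover goes to the new quay with the lizard.  [the old quay: the cricket, the finch, the fly, the spider | the new quay: the lizard, the moth]
4. Drover goes back to the old quay alone.  [the old quay: the cricket, the finch, the fly, the spider | the new quay: the lizard, the moth]
5. Drover goes to the new quay with the fly.  [the old quay: the cricket, the finch, the spider | the new quay: the fly, the lizard, the moth]
6. Drover goes back to the old quay alone.  [the old quay: the cricket, the finch, the spider | the new quay: the fly, the lizard, the moth]
7. Drover goes to the new quay with the finch.  [the old quay: the cricket, the spider | the new quay: the finch, the fly, the lizard, the moth]
8. Drover goes back to the old quay alone.  [the old quay: the cricket, the spider | the new quay: the finch, the fly, the lizard, the moth]
9. Drover goes to the new quay with the cricket.  [the old quay: the spider | the new quay: the cricket, the finch, the fly, the lizard, the moth]
10. Drover goes back to the old quay alone.  [the old quay: the spider | the new quay: the cricket, the finch, the fly, the lizard, the moth]
11. Drover goes to the new quay with the spider.  [the old quay: — | the new quay: the cricket, the finch, the fly, the lizard, the moth, the spider]

11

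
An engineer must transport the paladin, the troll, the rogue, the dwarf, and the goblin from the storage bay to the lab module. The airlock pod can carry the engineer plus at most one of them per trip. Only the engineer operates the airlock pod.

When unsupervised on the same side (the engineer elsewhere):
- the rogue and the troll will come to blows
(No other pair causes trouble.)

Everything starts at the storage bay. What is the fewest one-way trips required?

9

Counting alone: the engineer can take at most 1 across per trip to the lab module, so moving all 5 needs at least 5 loaded trips out, with a return between consecutive ones — at least 9 crossings.
The plan below uses exactly 9 crossings, so it is optimal:
1. Engineer goes to the lab module with the troll.  [the storage bay: the dwarf, the goblin, the paladin, the rogue | the lab module: the troll]
2. Engineer goes back to the storage bay alone.  [the storage bay: the dwarf, the goblin, the paladin, the rogue | the lab module: the troll]
3. Engineer goes to the lab module with the paladin.  [the storage bay: the dwarf, the goblin, the rogue | the lab module: the paladin, the troll]
4. Engineer goes back to the storage bay alone.  [the storage bay: the dwarf, the goblin, the rogue | the lab module: the paladin, the troll]
5. Engineer goes to the lab module with the dwarf.  [the storage bay: the goblin, the rogue | the lab module: the dwarf, the paladin, the troll]
6. Engineer goes back to the storage bay alone.  [the storage bay: the goblin, the rogue | the lab module: the dwarf, the paladin, the troll]
7. Engineer goes to the lab module with the goblin.  [the storage bay: the rogue | the lab module: the dwarf, the goblin, the paladin, the troll]
8. Engineer goes back to the storage bay alone.  [the storage bay: the rogue | the lab module: the dwarf, the goblin, the paladin, the troll]
9. Engineer goes to the lab module with the rogue.  [the storage bay: — | the lab module: the dwarf, the goblin, the paladin, the rogue, the troll]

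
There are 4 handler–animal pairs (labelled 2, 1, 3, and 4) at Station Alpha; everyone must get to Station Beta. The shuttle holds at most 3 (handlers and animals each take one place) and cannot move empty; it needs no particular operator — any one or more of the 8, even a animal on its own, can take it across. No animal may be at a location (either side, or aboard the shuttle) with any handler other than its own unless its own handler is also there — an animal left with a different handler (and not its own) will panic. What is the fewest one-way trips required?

Counting alone: each trip to Station Beta takes at most 3 across and each return brings at least 1 back, so after t trips out (and t−1 returns) at most 3t − (t−1) of the 8 are across; that first reaches 8 at t = 4, so at least 7 crossings are needed.
The safety rule pushes this higher. Following every safe sequence of crossings, the most of the 8 that can be at Station Beta as the shuttle arrives there on crossing 7 is 7 — never all 8.
So no plan with fewer than 9 crossings exists, and this one achieves 9:
1. animal 2 and handler 2 cross → Station Beta.
2. handler 2 crosses ← Station Alpha.
3. animal 1, handler 1, and handler 2 cross → Station Beta.
4. animal 2 and handler 2 cross ← Station Alpha.
5. handler 2, handler 3, and handler 4 cross → Station Beta.
6. animal 1 crosses ← Station Alpha.
7. animal 1 and animal 2 cross → Station Beta.
8. animal 2 crosses ← Station Alpha.
9. animal 2, animal 3, and animal 4 cross → Station Beta.

9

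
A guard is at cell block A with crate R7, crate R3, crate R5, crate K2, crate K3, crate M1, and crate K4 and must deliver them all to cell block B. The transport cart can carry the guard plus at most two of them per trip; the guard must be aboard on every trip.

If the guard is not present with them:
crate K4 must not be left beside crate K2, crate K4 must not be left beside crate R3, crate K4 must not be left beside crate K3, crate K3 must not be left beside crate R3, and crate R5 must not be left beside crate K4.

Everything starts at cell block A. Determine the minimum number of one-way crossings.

Counting alone: the guard can take at most 2 across per trip to cell block B, so moving all 7 needs at least 4 loaded trips out, with a return between consecutive ones — at least 7 crossings.
The safety rule pushes this higher. Following every safe sequence of crossings, the most of the 7 that can be at cell block B as the transport cart arrives there on crossings 7, 9 is 5, 6 respectively — never all 7.
So no plan with fewer than 11 crossings exists, and this one achieves 11:
1. Guard goes to cell block B with crate K4 and crate R3.
2. Guard goes back to cell block A with crate R3.
3. Guard goes to cell block B with crate R3 and crate R7.
4. Guard goes back to cell block A with crate R3.
5. Guard goes to cell block B with crate R3 and crate R5.
6. Guard goes back to cell block A with crate K4.
7. Guard goes to cell block B with crate K2 and crate K3.
8. Guard goes back to cell block A with crate R3.
9. Guard goes to cell block B with crate M1 and crate R3.
10. Guard goes back to cell block A with crate R3.
11. Guard goes to cell block B with crate K4 and crate R3.

11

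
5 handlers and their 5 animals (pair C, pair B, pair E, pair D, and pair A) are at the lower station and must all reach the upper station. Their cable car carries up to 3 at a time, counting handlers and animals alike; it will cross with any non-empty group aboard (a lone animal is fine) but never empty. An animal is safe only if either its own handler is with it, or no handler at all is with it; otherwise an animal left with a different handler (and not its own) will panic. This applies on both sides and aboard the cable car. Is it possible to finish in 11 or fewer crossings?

Yes

Yes — this plan uses 11 crossings (≤ 11):
1. animal C and handler C cross → the upper station.
2. handler C crosses ← the lower station.
3. animal B, animal D, and animal E cross → the upper station.
4. animal C crosses ← the lower station.
5. handler B, handler D, and handler E cross → the upper station.
6. animal B and handler B cross ← the lower station.
7. handler A, handler B, and handler C cross → the upper station.
8. animal E crosses ← the lower station.
9. animal B and animal C cross → the upper station.
10. animal C crosses ← the lower station.
11. animal A, animal C, and animal E cross → the upper station.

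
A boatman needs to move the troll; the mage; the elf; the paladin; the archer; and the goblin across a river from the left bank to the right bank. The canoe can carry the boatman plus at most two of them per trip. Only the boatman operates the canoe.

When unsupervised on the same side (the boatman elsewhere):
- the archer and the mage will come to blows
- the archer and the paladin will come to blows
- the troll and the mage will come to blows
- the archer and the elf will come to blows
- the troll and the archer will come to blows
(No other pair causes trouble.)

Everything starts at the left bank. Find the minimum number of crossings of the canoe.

Counting alone: the boatman can take at most 2 across per trip to the right bank, so moving all 6 needs at least 3 loaded trips out, with a return between consecutive ones — at least 5 crossings.
The safety rule pushes this higher. Following every safe sequence of crossings, the most of the 6 that can be at the right bank as the canoe arrives there on crossings 5, 7 is 4, 5 respectively — never all 6.
So no plan with fewer than 9 crossings exists, and this one achieves 9:
1. Boatman goes to the right bank with the archer and the troll.  [the left bank: the elf, the goblin, the mage, the paladin | the right bank: the archer, the troll]
2. Boatman goes back to the left bank with the troll.  [the left bank: the elf, the goblin, the mage, the paladin, the troll | the right bank: the archer]
3. Boatman goes to the right bank with the elf and the troll.  [the left bank: the goblin, the mage, the paladin | the right bank: the archer, the elf, the troll]
4. Boatman goes back to the left bank with the archer.  [the left bank: the archer, the goblin, the mage, the paladin | the right bank: the elf, the troll]
5. Boatman goes to the right bank with the mage and the paladin.  [the left bank: the archer, the goblin | the right bank: the elf, the mage, the paladin, the troll]
6. Boatman goes back to the left bank with the troll.  [the left bank: the archer, the goblin, the troll | the right bank: the elf, the mage, the paladin]
7. Boatman goes to the right bank with the goblin and the troll.  [the left bank: the archer | the right bank: the elf, the goblin, the mage, the paladin, the troll]
8. Boatman goes back to the left bank with the troll.  [the left bank: the archer, the troll | the right bank: the elf, the goblin, the mage, the paladin]
9. Boatman goes to the right bank with the archer and the troll.  [the left bank: — | the right bank: the archer, the elf, the goblin, the mage, the paladin, the troll]

9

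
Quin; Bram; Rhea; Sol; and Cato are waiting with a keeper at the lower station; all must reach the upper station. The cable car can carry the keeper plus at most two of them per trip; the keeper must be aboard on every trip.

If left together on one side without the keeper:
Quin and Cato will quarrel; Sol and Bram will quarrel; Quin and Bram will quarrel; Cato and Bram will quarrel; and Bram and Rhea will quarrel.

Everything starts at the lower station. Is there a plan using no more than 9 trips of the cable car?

Yes

Yes — this plan uses 7 crossings (≤ 9):
1. Keeper goes to the upper station with Bram and Quin.
2. Keeper goes back to the lower station with Quin.
3. Keeper goes to the upper station with Quin and Rhea.
4. Keeper goes back to the lower station with Bram.
5. Keeper goes to the upper station with Bram and Sol.
6. Keeper goes back to the lower station with Bram.
7. Keeper goes to the upper station with Bram and Cato.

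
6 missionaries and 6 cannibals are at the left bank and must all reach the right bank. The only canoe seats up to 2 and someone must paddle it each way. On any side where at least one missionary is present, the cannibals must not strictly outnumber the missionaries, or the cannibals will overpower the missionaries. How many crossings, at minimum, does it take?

Following every safe sequence of crossings from the start, the most of the 12 that can be at the right bank as the canoe arrives there on crossings 1, 3, 5, 7, 9 is 2, 3, 4, 5, 6 respectively; the best ever achieved is 6 of 12.
From crossing 11 on, no configuration arises that was not already reachable earlier: only 15 distinct safe configurations (who is on which side, and where the canoe is) can ever be reached, none of them has everyone across, and every continuation just revisits them. They are: 0 missionaries + 0 cannibals across (canoe back at the start); 0 missionaries + 1 cannibal across (canoe there); 0 missionaries + 1 cannibal across (canoe back at the start); 0 missionaries + 2 cannibals across (canoe there); 0 missionaries + 2 cannibals across (canoe back at the start); 0 missionaries + 3 cannibals across (canoe there); 0 missionaries + 3 cannibals across (canoe back at the start); 0 missionaries + 4 cannibals across (canoe there); 0 missionaries + 4 cannibals across (canoe back at the start); 0 missionaries + 5 cannibals across (canoe there); 0 missionaries + 5 cannibals across (canoe back at the start); 0 missionaries + 6 cannibals across (canoe there); 1 missionary + 1 cannibal across (canoe there); 1 missionary + 1 cannibal across (canoe back at the start); 2 missionaries + 2 cannibals across (canoe there). So no valid plan exists.

impossible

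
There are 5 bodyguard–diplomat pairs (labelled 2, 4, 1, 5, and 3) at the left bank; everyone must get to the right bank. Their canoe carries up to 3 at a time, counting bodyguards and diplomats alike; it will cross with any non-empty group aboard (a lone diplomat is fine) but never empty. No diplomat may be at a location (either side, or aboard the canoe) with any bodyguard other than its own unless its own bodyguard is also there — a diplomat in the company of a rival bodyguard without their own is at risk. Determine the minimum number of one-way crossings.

11

Counting alone: each trip to the right bank takes at most 3 across and each return brings at least 1 back, so after t trips out (and t−1 returns) at most 3t − (t−1) of the 10 are across; that first reaches 10 at t = 5, so at least 9 crossings are needed.
The safety rule pushes this higher. Following every safe sequence of crossings, the most of the 10 that can be at the right bank as the canoe arrives there on crossing 9 is 9 — never all 10.
So no plan with fewer than 11 crossings exists, and this one achieves 11:
1. bodyguard 2 and diplomat 2 cross → the right bank.
2. bodyguard 2 crosses ← the left bank.
3. diplomat 1, diplomat 4, and diplomat 5 cross → the right bank.
4. diplomat 2 crosses ← the left bank.
5. bodyguard 1, bodyguard 4, and bodyguard 5 cross → the right bank.
6. bodyguard 4 and diplomat 4 cross ← the left bank.
7. bodyguard 2, bodyguard 3, and bodyguard 4 cross → the right bank.
8. diplomat 1 crosses ← the left bank.
9. diplomat 2 and diplomat 4 cross → the right bank.
10. diplomat 2 crosses ← the left bank.
11. diplomat 1, diplomat 2, and diplomat 3 cross → the right bank.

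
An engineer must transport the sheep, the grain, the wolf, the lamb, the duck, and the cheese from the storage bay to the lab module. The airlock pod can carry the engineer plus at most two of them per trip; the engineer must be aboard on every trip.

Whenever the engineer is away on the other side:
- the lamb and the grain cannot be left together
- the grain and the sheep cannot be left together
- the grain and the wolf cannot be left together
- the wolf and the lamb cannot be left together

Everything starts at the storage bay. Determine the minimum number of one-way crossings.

Counting alone: the engineer can take at most 2 across per trip to the lab module, so moving all 6 needs at least 3 loaded trips out, with a return between consecutive ones — at least 5 crossings.
The safety rule pushes this higher. Following every safe sequence of crossings, the most of the 6 that can be at the lab module as the airlock pod arrives there on crossings 5, 7 is 4, 5 respectively — never all 6.
So no plan with fewer than 9 crossings exists, and this one achieves 9:
1. Engineer goes to the lab module with the grain and the wolf.  [the storage bay: the cheese, the duck, the lamb, the sheep | the lab module: the grain, the wolf]
2. Engineer goes back to the storage bay with the grain.  [the storage bay: the cheese, the duck, the grain, the lamb, the sheep | the lab module: the wolf]
3. Engineer goes to the lab module with the grain and the sheep.  [the storage bay: the cheese, the duck, the lamb | the lab module: the grain, the sheep, the wolf]
4. Engineer goes back to the storage bay with the grain.  [the storage bay: the cheese, the duck, the grain, the lamb | the lab module: the sheep, the wolf]
5. Engineer goes to the lab module with the duck and the grain.  [the storage bay: the cheese, the lamb | the lab module: the duck, the grain, the sheep, the wolf]
6. Engineer goes back to the storage bay with the grain.  [the storage bay: the cheese, the grain, the lamb | the lab module: the duck, the sheep, the wolf]
7. Engineer goes to the lab module with the cheese and the grain.  [the storage bay: the lamb | the lab module: the cheese, the duck, the grain, the sheep, the wolf]
8. Engineer goes back to the storage bay with the grain.  [the storage bay: the grain, the lamb | the lab module: the cheese, the duck, the sheep, the wolf]
9. Engineer goes to the lab module with the grain and the lamb.  [the storage bay: — | the lab module: the cheese, the duck, the grain, the lamb, the sheep, the wolf]

9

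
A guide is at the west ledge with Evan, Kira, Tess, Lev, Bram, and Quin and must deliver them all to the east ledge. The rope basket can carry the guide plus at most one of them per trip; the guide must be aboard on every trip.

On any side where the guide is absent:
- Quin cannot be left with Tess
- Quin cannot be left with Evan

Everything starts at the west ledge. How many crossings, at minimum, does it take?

Counting alone: the guide can take at most 1 across per trip to the east ledge, so moving all 6 needs at least 6 loaded trips out, with a return between consecutive ones — at least 11 crossings.
The safety rule pushes this higher. Following every safe sequence of crossings, the most of the 6 that can be at the east ledge as the rope basket arrives there on crossing 11 is 5 — never all 6.
So no plan with fewer than 13 crossings exists, and this one achieves 13:
1. Guide goes to the east ledge with Quin.  [the west ledge: Bram, Evan, Kira, Lev, Tess | the east ledge: Quin]
2. Guide goes back to the west ledge alone.  [the west ledge: Bram, Evan, Kira, Lev, Tess | the east ledge: Quin]
3. Guide goes to the east ledge with Evan.  [the west ledge: Bram, Kira, Lev, Tess | the east ledge: Evan, Quin]
4. Guide goes back to the west ledge with Quin.  [the west ledge: Bram, Kira, Lev, Quin, Tess | the east ledge: Evan]
5. Guide goes to the east ledge with Tess.  [the west ledge: Bram, Kira, Lev, Quin | the east ledge: Evan, Tess]
6. Guide goes back to the west ledge alone.  [the west ledge: Bram, Kira, Lev, Quin | the east ledge: Evan, Tess]
7. Guide goes to the east ledge with Kira.  [the west ledge: Bram, Lev, Quin | the east ledge: Evan, Kira, Tess]
8. Guide goes back to the west ledge alone.  [the west ledge: Bram, Lev, Quin | the east ledge: Evan, Kira, Tess]
9. Guide goes to the east ledge with Lev.  [the west ledge: Bram, Quin | the east ledge: Evan, Kira, Lev, Tess]
10. Guide goes back to the west ledge alone.  [the west ledge: Bram, Quin | the east ledge: Evan, Kira, Lev, Tess]
11. Guide goes to the east ledge with Bram.  [the west ledge: Quin | the east ledge: Bram, Evan, Kira, Lev, Tess]
12. Guide goes back to the west ledge alone.  [the west ledge: Quin | the east ledge: Bram, Evan, Kira, Lev, Tess]
13. Guide goes to the east ledge with Quin.  [the west ledge: — | the east ledge: Bram, Evan, Kira, Lev, Quin, Tess]

13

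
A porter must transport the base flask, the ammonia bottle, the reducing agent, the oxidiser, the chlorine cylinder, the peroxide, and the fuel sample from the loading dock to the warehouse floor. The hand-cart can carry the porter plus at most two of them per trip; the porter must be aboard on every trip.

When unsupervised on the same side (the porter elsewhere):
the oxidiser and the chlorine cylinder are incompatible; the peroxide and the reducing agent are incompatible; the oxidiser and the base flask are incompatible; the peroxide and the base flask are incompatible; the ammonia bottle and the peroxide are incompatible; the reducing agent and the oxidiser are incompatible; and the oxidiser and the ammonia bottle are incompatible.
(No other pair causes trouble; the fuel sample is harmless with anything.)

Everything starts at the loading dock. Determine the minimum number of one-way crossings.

9

Counting alone: the porter can take at most 2 across per trip to the warehouse floor, so moving all 7 needs at least 4 loaded trips out, with a return between consecutive ones — at least 7 crossings.
The safety rule pushes this higher. Following every safe sequence of crossings, the most of the 7 that can be at the warehouse floor as the hand-cart arrives there on crossing 7 is 6 — never all 7.
So no plan with fewer than 9 crossings exists, and this one achieves 9:
1. Porter goes to the warehouse floor with the oxidiser and the peroxide.
2. Porter goes back to the loading dock alone.
3. Porter goes to the warehouse floor with the fuel sample.
4. Porter goes back to the loading dock alone.
5. Porter goes to the warehouse floor with the ammonia bottle and the base flask.
6. Porter goes back to the loading dock with the oxidiser and the peroxide.
7. Porter goes to the warehouse floor with the chlorine cylinder and the reducing agent.
8. Porter goes back to the loading dock alone.
9. Porter goes to the warehouse floor with the oxidiser and the peroxide.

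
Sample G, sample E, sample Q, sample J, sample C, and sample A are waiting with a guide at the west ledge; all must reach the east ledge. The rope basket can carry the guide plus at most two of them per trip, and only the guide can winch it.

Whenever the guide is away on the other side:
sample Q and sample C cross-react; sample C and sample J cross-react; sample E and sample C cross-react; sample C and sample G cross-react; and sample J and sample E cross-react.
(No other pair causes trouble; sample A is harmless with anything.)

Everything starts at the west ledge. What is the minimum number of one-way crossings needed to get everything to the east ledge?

9

Counting alone: the guide can take at most 2 across per trip to the east ledge, so moving all 6 needs at least 3 loaded trips out, with a return between consecutive ones — at least 5 crossings.
The safety rule pushes this higher. Following every safe sequence of crossings, the most of the 6 that can be at the east ledge as the rope basket arrives there on crossings 5, 7 is 4, 5 respectively — never all 6.
So no plan with fewer than 9 crossings exists, and this one achieves 9:
1. Guide goes to the east ledge with sample C and sample E.
2. Guide goes back to the west ledge with sample E.
3. Guide goes to the east ledge with sample E and sample G.
4. Guide goes back to the west ledge with sample C.
5. Guide goes to the east ledge with sample J and sample Q.
6. Guide goes back to the west ledge with sample E.
7. Guide goes to the east ledge with sample A and sample E.
8. Guide goes back to the west ledge with sample E.
9. Guide goes to the east ledge with sample C and sample E.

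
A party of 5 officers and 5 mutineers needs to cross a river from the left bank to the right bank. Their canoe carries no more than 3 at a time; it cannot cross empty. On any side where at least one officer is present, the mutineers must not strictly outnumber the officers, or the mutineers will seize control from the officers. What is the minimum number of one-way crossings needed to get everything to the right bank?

11

Counting alone: each trip to the right bank takes at most 3 across and each return brings at least 1 back, so after t trips out (and t−1 returns) at most 3t − (t−1) of the 10 are across; that first reaches 10 at t = 5, so at least 9 crossings are needed.
The safety rule pushes this higher. Following every safe sequence of crossings, the most of the 10 that can be at the right bank as the canoe arrives there on crossing 9 is 9 — never all 10.
So no plan with fewer than 11 crossings exists, and this one achieves 11:
1. 2 mutineers → the right bank.  (the left bank: 5O 3M; the right bank: 0O 2M)
2. 1 mutineer ← the left bank.  (the left bank: 5O 4M; the right bank: 0O 1M)
3. 3 mutineers → the right bank.  (the left bank: 5O 1M; the right bank: 0O 4M)
4. 1 mutineer ← the left bank.  (the left bank: 5O 2M; the right bank: 0O 3M)
5. 3 officers → the right bank.  (the left bank: 2O 2M; the right bank: 3O 3M)
6. 1 officer and 1 mutineer ← the left bank.  (the left bank: 3O 3M; the right bank: 2O 2M)
7. 3 officers → the right bank.  (the left bank: 0O 3M; the right bank: 5O 2M)
8. 1 mutineer ← the left bank.  (the left bank: 0O 4M; the right bank: 5O 1M)
9. 2 mutineers → the right bank.  (the left bank: 0O 2M; the right bank: 5O 3M)
10. 1 mutineer ← the left bank.  (the left bank: 0O 3M; the right bank: 5O 2M)
11. 3 mutineers → the right bank.  (the left bank: 0O 0M; the right bank: 5O 5M)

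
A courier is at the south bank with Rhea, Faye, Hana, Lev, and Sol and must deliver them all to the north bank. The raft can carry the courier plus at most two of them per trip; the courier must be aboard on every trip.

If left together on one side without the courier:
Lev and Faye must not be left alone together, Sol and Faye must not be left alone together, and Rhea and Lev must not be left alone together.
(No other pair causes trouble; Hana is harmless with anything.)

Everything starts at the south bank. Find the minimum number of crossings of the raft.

Counting alone: the courier can take at most 2 across per trip to the north bank, so moving all 5 needs at least 3 loaded trips out, with a return between consecutive ones — at least 5 crossings.
The plan below uses exactly 5 crossings, so it is optimal:
1. Courier goes to the north bank with Faye and Rhea.  [the south bank: Hana, Lev, Sol | the north bank: Faye, Rhea]
2. Courier goes back to the south bank alone.  [the south bank: Hana, Lev, Sol | the north bank: Faye, Rhea]
3. Courier goes to the north bank with Hana.  [the south bank: Lev, Sol | the north bank: Faye, Hana, Rhea]
4. Courier goes back to the south bank alone.  [the south bank: Lev, Sol | the north bank: Faye, Hana, Rhea]
5. Courier goes to the north bank with Lev and Sol.  [the south bank: — | the north bank: Faye, Hana, Lev, Rhea, Sol]

5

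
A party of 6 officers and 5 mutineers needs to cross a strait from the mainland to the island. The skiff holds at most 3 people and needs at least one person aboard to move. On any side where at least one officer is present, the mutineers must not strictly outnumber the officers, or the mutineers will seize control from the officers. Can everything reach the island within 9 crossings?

Yes — this plan uses 9 crossings (≤ 9):
1. 3 mutineers → the island.  (the mainland: 6O 2M; the island: 0O 3M)
2. 1 mutineer ← the mainland.  (the mainland: 6O 3M; the island: 0O 2M)
3. 3 officers → the island.  (the mainland: 3O 3M; the island: 3O 2M)
4. 1 officer ← the mainland.  (the mainland: 4O 3M; the island: 2O 2M)
5. 2 officers and 1 mutineer → the island.  (the mainland: 2O 2M; the island: 4O 3M)
6. 1 officer ← the mainland.  (the mainland: 3O 2M; the island: 3O 3M)
7. 2 officers and 1 mutineer → the island.  (the mainland: 1O 1M; the island: 5O 4M)
8. 1 officer ← the mainland.  (the mainland: 2O 1M; the island: 4O 4M)
9. 2 officers and 1 mutineer → the island.  (the mainland: 0O 0M; the island: 6O 5M)

Yes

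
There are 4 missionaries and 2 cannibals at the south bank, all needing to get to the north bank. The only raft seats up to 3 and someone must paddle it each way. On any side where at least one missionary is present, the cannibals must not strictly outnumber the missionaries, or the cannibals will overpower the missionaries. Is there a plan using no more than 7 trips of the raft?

Yes — this plan uses 5 crossings (≤ 7):
1. 2 cannibals → the north bank.  (the south bank: 4M 0C; the north bank: 0M 2C)
2. 1 cannibal ← the south bank.  (the south bank: 4M 1C; the north bank: 0M 1C)
3. 2 missionaries and 1 cannibal → the north bank.  (the south bank: 2M 0C; the north bank: 2M 2C)
4. 1 cannibal ← the south bank.  (the south bank: 2M 1C; the north bank: 2M 1C)
5. 2 missionaries and 1 cannibal → the north bank.  (the south bank: 0M 0C; the north bank: 4M 2C)

Yes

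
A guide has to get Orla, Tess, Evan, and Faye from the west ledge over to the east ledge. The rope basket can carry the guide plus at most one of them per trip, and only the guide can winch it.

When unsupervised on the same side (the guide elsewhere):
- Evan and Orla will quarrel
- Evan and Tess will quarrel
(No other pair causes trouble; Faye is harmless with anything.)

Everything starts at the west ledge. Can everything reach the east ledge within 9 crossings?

Yes

Yes — this plan uses 9 crossings (≤ 9):
1. Guide goes to the east ledge with Evan.  [the west ledge: Faye, Orla, Tess | the east ledge: Evan]
2. Guide goes back to the west ledge alone.  [the west ledge: Faye, Orla, Tess | the east ledge: Evan]
3. Guide goes to the east ledge with Orla.  [the west ledge: Faye, Tess | the east ledge: Evan, Orla]
4. Guide goes back to the west ledge with Evan.  [the west ledge: Evan, Faye, Tess | the east ledge: Orla]
5. Guide goes to the east ledge with Tess.  [the west ledge: Evan, Faye | the east ledge: Orla, Tess]
6. Guide goes back to the west ledge alone.  [the west ledge: Evan, Faye | the east ledge: Orla, Tess]
7. Guide goes to the east ledge with Faye.  [the west ledge: Evan | the east ledge: Faye, Orla, Tess]
8. Guide goes back to the west ledge alone.  [the west ledge: Evan | the east ledge: Faye, Orla, Tess]
9. Guide goes to the east ledge with Evan.  [the west ledge: — | the east ledge: Evan, Faye, Orla, Tess]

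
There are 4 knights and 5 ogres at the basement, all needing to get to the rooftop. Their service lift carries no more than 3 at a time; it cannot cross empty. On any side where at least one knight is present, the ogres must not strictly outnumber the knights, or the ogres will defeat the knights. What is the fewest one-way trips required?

The ogres already outnumber the knights at the basement before anyone moves, so the starting position itself is disallowed.

impossible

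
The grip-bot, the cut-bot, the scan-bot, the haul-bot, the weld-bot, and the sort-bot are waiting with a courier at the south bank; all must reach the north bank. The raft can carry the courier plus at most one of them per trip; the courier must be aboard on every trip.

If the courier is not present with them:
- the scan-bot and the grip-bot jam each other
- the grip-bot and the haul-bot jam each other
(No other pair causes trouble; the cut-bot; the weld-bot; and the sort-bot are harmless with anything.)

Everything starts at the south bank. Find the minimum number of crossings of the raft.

Counting alone: the courier can take at most 1 across per trip to the north bank, so moving all 6 needs at least 6 loaded trips out, with a return between consecutive ones — at least 11 crossings.
The safety rule pushes this higher. Following every safe sequence of crossings, the most of the 6 that can be at the north bank as the raft arrives there on crossing 11 is 5 — never all 6.
So no plan with fewer than 13 crossings exists, and this one achieves 13:
1. Courier goes to the north bank with the grip-bot.  [the south bank: the cut-bot, the haul-bot, the scan-bot, the sort-bot, the weld-bot | the north bank: the grip-bot]
2. Courier goes back to the south bank alone.  [the south bank: the cut-bot, the haul-bot, the scan-bot, the sort-bot, the weld-bot | the north bank: the grip-bot]
3. Courier goes to the north bank with the cut-bot.  [the south bank: the haul-bot, the scan-bot, the sort-bot, the weld-bot | the north bank: the cut-bot, the grip-bot]
4. Courier goes back to the south bank alone.  [the south bank: the haul-bot, the scan-bot, the sort-bot, the weld-bot | the north bank: the cut-bot, the grip-bot]
5. Courier goes to the north bank with the scan-bot.  [the south bank: the haul-bot, the sort-bot, the weld-bot | the north bank: the cut-bot, the grip-bot, the scan-bot]
6. Courier goes back to the south bank with the grip-bot.  [the south bank: the grip-bot, the haul-bot, the sort-bot, the weld-bot | the north bank: the cut-bot, the scan-bot]
7. Courier goes to the north bank with the haul-bot.  [the south bank: the grip-bot, the sort-bot, the weld-bot | the north bank: the cut-bot, the haul-bot, the scan-bot]
8. Courier goes back to the south bank alone.  [the south bank: the grip-bot, the sort-bot, the weld-bot | the north bank: the cut-bot, the haul-bot, the scan-bot]
9. Courier goes to the north bank with the weld-bot.  [the south bank: the grip-bot, the sort-bot | the north bank: the cut-bot, the haul-bot, the scan-bot, the weld-bot]
10. Courier goes back to the south bank alone.  [the south bank: the grip-bot, the sort-bot | the north bank: the cut-bot, the haul-bot, the scan-bot, the weld-bot]
11. Courier goes to the north bank with the sort-bot.  [the south bank: the grip-bot | the north bank: the cut-bot, the haul-bot, the scan-bot, the sort-bot, the weld-bot]
12. Courier goes back to the south bank alone.  [the south bank: the grip-bot | the north bank: the cut-bot, the haul-bot, the scan-bot, the sort-bot, the weld-bot]
13. Courier goes to the north bank with the grip-bot.  [the south bank: — | the north bank: the cut-bot, the grip-bot, the haul-bot, the scan-bot, the sort-bot, the weld-bot]

13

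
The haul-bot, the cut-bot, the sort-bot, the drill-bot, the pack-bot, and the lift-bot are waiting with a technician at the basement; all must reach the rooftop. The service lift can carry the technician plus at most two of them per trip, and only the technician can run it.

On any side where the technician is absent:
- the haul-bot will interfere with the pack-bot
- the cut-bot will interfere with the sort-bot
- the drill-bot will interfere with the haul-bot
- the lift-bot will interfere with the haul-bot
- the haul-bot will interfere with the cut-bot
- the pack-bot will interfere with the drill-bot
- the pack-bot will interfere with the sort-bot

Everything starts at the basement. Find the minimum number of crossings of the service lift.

impossible

Whatever the first load, the items left behind include a forbidden pair without the technician. No opening move is safe, so no plan exists.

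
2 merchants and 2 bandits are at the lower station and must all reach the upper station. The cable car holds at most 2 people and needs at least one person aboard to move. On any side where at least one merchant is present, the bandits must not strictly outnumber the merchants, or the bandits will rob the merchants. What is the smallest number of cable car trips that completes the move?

5

Counting alone: each trip to the upper station takes at most 2 across and each return brings at least 1 back, so after t trips out (and t−1 returns) at most 2t − (t−1) of the 4 are across; that first reaches 4 at t = 3, so at least 5 crossings are needed.
The plan below uses exactly 5 crossings, so it is optimal:
1. 2 bandits → the upper station.  (the lower station: 2M 0B; the upper station: 0M 2B)
2. 1 bandit ← the lower station.  (the lower station: 2M 1B; the upper station: 0M 1B)
3. 2 merchants → the upper station.  (the lower station: 0M 1B; the upper station: 2M 1B)
4. 1 bandit ← the lower station.  (the lower station: 0M 2B; the upper station: 2M 0B)
5. 2 bandits → the upper station.  (the lower station: 0M 0B; the upper station: 2M 2B)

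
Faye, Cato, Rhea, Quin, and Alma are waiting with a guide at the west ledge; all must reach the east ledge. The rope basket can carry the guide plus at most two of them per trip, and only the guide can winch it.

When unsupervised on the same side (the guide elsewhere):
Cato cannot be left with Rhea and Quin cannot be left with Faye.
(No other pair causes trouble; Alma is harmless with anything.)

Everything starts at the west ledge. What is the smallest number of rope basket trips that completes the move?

Counting alone: the guide can take at most 2 across per trip to the east ledge, so moving all 5 needs at least 3 loaded trips out, with a return between consecutive ones — at least 5 crossings.
The plan below uses exactly 5 crossings, so it is optimal:
1. Guide goes to the east ledge with Cato and Faye.  [the west ledge: Alma, Quin, Rhea | the east ledge: Cato, Faye]
2. Guide goes back to the west ledge alone.  [the west ledge: Alma, Quin, Rhea | the east ledge: Cato, Faye]
3. Guide goes to the east ledge with Alma.  [the west ledge: Quin, Rhea | the east ledge: Alma, Cato, Faye]
4. Guide goes back to the west ledge alone.  [the west ledge: Quin, Rhea | the east ledge: Alma, Cato, Faye]
5. Guide goes to the east ledge with Quin and Rhea.  [the west ledge: — | the east ledge: Alma, Cato, Faye, Quin, Rhea]

5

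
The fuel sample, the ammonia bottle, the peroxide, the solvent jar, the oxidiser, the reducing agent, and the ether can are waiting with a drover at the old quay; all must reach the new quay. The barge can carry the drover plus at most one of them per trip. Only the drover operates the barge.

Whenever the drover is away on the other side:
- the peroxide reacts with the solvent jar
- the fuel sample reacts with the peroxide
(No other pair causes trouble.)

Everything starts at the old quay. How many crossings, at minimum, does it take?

15

Counting alone: the drover can take at most 1 across per trip to the new quay, so moving all 7 needs at least 7 loaded trips out, with a return between consecutive ones — at least 13 crossings.
The safety rule pushes this higher. Following every safe sequence of crossings, the most of the 7 that can be at the new quay as the barge arrives there on crossing 13 is 6 — never all 7.
So no plan with fewer than 15 crossings exists, and this one achieves 15:
1. Drover goes to the new quay with the peroxide.  [the old quay: the ammonia bottle, the ether can, the fuel sample, the oxidiser, the reducing agent, the solvent jar | the new quay: the peroxide]
2. Drover goes back to the old quay alone.  [the old quay: the ammonia bottle, the ether can, the fuel sample, the oxidiser, the reducing agent, the solvent jar | the new quay: the peroxide]
3. Drover goes to the new quay with the fuel sample.  [the old quay: the ammonia bottle, the ether can, the oxidiser, the reducing agent, the solvent jar | the new quay: the fuel sample, the peroxide]
4. Drover goes back to the old quay with the peroxide.  [the old quay: the ammonia bottle, the ether can, the oxidiser, the peroxide, the reducing agent, the solvent jar | the new quay: the fuel sample]
5. Drover goes to the new quay with the solvent jar.  [the old quay: the ammonia bottle, the ether can, the oxidiser, the peroxide, the reducing agent | the new quay: the fuel sample, the solvent jar]
6. Drover goes back to the old quay alone.  [the old quay: the ammonia bottle, the ether can, the oxidiser, the peroxide, the reducing agent | the new quay: the fuel sample, the solvent jar]
7. Drover goes to the new quay with the ammonia bottle.  [the old quay: the ether can, the oxidiser, the peroxide, the reducing agent | the new quay: the ammonia bottle, the fuel sample, the solvent jar]
8. Drover goes back to the old quay alone.  [the old quay: the ether can, the oxidiser, the peroxide, the reducing agent | the new quay: the ammonia bottle, the fuel sample, the solvent jar]
9. Drover goes to the new quay with the oxidiser.  [the old quay: the ether can, the peroxide, the reducing agent | the new quay: the ammonia bottle, the fuel sample, the oxidiser, the solvent jar]
10. Drover goes back to the old quay alone.  [the old quay: the ether can, the peroxide, the reducing agent | the new quay: the ammonia bottle, the fuel sample, the oxidiser, the solvent jar]
11. Drover goes to the new quay with the reducing agent.  [the old quay: the ether can, the peroxide | the new quay: the ammonia bottle, the fuel sample, the oxidiser, the reducing agent, the solvent jar]
12. Drover goes back to the old quay alone.  [the old quay: the ether can, the peroxide | the new quay: the ammonia bottle, the fuel sample, the oxidiser, the reducing agent, the solvent jar]
13. Drover goes to the new quay with the ether can.  [the old quay: the peroxide | the new quay: the ammonia bottle, the ether can, the fuel sample, the oxidiser, the reducing agent, the solvent jar]
14. Drover goes back to the old quay alone.  [the old quay: the peroxide | the new quay: the ammonia bottle, the ether can, the fuel sample, the oxidiser, the reducing agent, the solvent jar]
15. Drover goes to the new quay with the peroxide.  [the old quay: — | the new quay: the ammonia bottle, the ether can, the fuel sample, the oxidiser, the peroxide, the reducing agent, the solvent jar]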